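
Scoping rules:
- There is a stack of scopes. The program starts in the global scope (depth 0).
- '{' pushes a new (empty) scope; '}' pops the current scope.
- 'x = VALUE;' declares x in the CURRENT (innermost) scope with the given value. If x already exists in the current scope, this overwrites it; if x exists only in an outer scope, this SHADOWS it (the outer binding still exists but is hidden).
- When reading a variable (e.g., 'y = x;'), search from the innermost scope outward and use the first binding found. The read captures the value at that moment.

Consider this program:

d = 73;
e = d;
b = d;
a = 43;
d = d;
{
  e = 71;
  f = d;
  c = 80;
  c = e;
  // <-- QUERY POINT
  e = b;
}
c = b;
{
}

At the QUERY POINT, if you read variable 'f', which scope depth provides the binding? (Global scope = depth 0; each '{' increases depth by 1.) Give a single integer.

Answer: 1

Derivation:
Step 1: declare d=73 at depth 0
Step 2: declare e=(read d)=73 at depth 0
Step 3: declare b=(read d)=73 at depth 0
Step 4: declare a=43 at depth 0
Step 5: declare d=(read d)=73 at depth 0
Step 6: enter scope (depth=1)
Step 7: declare e=71 at depth 1
Step 8: declare f=(read d)=73 at depth 1
Step 9: declare c=80 at depth 1
Step 10: declare c=(read e)=71 at depth 1
Visible at query point: a=43 b=73 c=71 d=73 e=71 f=73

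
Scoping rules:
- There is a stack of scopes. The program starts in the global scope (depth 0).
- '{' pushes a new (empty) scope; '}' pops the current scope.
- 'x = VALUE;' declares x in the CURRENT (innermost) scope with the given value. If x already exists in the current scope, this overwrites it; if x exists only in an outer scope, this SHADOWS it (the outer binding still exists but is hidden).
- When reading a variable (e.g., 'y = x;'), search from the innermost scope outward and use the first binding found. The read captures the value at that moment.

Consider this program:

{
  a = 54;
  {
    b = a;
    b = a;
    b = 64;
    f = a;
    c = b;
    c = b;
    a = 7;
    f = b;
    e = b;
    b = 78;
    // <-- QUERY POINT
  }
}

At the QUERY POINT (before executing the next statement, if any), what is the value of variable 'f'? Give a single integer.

Step 1: enter scope (depth=1)
Step 2: declare a=54 at depth 1
Step 3: enter scope (depth=2)
Step 4: declare b=(read a)=54 at depth 2
Step 5: declare b=(read a)=54 at depth 2
Step 6: declare b=64 at depth 2
Step 7: declare f=(read a)=54 at depth 2
Step 8: declare c=(read b)=64 at depth 2
Step 9: declare c=(read b)=64 at depth 2
Step 10: declare a=7 at depth 2
Step 11: declare f=(read b)=64 at depth 2
Step 12: declare e=(read b)=64 at depth 2
Step 13: declare b=78 at depth 2
Visible at query point: a=7 b=78 c=64 e=64 f=64

Answer: 64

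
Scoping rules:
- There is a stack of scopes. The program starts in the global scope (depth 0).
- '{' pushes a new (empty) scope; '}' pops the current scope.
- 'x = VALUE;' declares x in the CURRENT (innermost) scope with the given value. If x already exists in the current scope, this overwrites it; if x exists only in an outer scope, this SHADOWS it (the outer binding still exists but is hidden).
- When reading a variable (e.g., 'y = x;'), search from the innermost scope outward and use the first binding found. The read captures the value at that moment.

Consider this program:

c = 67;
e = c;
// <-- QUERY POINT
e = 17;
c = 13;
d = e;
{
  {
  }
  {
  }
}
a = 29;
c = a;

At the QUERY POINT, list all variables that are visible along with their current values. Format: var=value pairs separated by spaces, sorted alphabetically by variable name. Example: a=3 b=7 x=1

Step 1: declare c=67 at depth 0
Step 2: declare e=(read c)=67 at depth 0
Visible at query point: c=67 e=67

Answer: c=67 e=67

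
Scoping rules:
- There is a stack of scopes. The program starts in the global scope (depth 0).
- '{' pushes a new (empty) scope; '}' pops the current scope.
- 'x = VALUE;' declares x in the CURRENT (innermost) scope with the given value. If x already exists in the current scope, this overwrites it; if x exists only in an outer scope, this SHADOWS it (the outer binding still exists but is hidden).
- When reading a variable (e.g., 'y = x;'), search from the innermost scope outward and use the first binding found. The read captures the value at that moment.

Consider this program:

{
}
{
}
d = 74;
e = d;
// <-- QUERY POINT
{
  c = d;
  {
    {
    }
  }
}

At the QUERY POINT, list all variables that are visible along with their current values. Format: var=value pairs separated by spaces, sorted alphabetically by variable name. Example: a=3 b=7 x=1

Step 1: enter scope (depth=1)
Step 2: exit scope (depth=0)
Step 3: enter scope (depth=1)
Step 4: exit scope (depth=0)
Step 5: declare d=74 at depth 0
Step 6: declare e=(read d)=74 at depth 0
Visible at query point: d=74 e=74

Answer: d=74 e=74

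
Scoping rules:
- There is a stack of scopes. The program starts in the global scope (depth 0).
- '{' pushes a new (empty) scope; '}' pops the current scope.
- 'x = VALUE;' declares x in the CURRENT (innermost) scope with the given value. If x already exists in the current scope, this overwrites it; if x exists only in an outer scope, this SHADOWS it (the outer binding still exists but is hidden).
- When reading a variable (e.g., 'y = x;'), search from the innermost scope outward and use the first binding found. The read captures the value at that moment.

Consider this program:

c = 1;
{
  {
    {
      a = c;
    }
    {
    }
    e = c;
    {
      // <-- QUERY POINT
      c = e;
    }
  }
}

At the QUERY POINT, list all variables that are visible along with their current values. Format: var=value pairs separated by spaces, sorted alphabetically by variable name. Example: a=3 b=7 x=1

Step 1: declare c=1 at depth 0
Step 2: enter scope (depth=1)
Step 3: enter scope (depth=2)
Step 4: enter scope (depth=3)
Step 5: declare a=(read c)=1 at depth 3
Step 6: exit scope (depth=2)
Step 7: enter scope (depth=3)
Step 8: exit scope (depth=2)
Step 9: declare e=(read c)=1 at depth 2
Step 10: enter scope (depth=3)
Visible at query point: c=1 e=1

Answer: c=1 e=1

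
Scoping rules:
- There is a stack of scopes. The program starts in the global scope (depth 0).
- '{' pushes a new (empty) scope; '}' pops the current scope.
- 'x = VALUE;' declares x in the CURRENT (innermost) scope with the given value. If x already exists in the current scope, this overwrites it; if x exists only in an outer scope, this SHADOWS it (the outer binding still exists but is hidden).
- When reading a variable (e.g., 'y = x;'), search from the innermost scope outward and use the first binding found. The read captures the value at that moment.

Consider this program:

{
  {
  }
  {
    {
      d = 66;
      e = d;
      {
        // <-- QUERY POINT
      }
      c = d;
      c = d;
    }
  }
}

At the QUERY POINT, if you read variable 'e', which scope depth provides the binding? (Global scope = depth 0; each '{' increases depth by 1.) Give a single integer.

Step 1: enter scope (depth=1)
Step 2: enter scope (depth=2)
Step 3: exit scope (depth=1)
Step 4: enter scope (depth=2)
Step 5: enter scope (depth=3)
Step 6: declare d=66 at depth 3
Step 7: declare e=(read d)=66 at depth 3
Step 8: enter scope (depth=4)
Visible at query point: d=66 e=66

Answer: 3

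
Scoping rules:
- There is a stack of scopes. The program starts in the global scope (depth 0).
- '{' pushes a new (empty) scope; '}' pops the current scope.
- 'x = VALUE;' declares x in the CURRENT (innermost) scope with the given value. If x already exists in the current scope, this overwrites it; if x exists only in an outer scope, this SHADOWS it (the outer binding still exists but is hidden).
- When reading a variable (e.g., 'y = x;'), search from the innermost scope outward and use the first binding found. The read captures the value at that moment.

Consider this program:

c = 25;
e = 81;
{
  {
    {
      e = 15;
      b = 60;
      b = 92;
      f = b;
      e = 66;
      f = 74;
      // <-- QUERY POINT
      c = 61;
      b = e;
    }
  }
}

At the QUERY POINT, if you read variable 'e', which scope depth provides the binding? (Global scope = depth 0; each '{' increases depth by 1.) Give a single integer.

Step 1: declare c=25 at depth 0
Step 2: declare e=81 at depth 0
Step 3: enter scope (depth=1)
Step 4: enter scope (depth=2)
Step 5: enter scope (depth=3)
Step 6: declare e=15 at depth 3
Step 7: declare b=60 at depth 3
Step 8: declare b=92 at depth 3
Step 9: declare f=(read b)=92 at depth 3
Step 10: declare e=66 at depth 3
Step 11: declare f=74 at depth 3
Visible at query point: b=92 c=25 e=66 f=74

Answer: 3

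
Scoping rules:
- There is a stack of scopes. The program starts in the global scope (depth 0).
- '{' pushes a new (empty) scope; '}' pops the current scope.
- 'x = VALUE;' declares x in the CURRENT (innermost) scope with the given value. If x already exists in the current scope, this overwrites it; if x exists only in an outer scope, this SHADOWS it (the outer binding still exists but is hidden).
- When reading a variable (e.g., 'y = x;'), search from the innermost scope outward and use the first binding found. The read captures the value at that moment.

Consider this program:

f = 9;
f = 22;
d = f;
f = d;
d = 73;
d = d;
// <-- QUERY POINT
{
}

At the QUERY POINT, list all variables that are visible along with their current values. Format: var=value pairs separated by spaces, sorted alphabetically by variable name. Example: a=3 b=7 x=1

Answer: d=73 f=22

Derivation:
Step 1: declare f=9 at depth 0
Step 2: declare f=22 at depth 0
Step 3: declare d=(read f)=22 at depth 0
Step 4: declare f=(read d)=22 at depth 0
Step 5: declare d=73 at depth 0
Step 6: declare d=(read d)=73 at depth 0
Visible at query point: d=73 f=22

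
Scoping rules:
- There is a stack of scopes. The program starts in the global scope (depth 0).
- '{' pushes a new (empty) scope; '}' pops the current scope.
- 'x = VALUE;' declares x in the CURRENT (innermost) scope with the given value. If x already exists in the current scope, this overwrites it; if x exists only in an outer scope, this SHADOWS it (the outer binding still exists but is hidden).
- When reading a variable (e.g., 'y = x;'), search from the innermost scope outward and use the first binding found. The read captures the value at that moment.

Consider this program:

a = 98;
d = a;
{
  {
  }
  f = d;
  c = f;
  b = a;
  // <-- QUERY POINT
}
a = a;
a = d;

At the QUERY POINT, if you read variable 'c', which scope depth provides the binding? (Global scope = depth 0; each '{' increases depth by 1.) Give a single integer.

Step 1: declare a=98 at depth 0
Step 2: declare d=(read a)=98 at depth 0
Step 3: enter scope (depth=1)
Step 4: enter scope (depth=2)
Step 5: exit scope (depth=1)
Step 6: declare f=(read d)=98 at depth 1
Step 7: declare c=(read f)=98 at depth 1
Step 8: declare b=(read a)=98 at depth 1
Visible at query point: a=98 b=98 c=98 d=98 f=98

Answer: 1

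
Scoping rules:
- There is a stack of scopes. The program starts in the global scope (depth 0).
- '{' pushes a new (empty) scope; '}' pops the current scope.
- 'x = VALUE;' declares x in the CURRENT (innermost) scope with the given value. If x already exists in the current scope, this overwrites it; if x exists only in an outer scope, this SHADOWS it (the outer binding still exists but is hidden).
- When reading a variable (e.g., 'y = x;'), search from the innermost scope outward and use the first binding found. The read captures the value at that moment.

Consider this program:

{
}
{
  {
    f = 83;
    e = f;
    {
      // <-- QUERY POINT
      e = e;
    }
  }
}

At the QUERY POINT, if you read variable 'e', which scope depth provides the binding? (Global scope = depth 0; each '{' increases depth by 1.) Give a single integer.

Answer: 2

Derivation:
Step 1: enter scope (depth=1)
Step 2: exit scope (depth=0)
Step 3: enter scope (depth=1)
Step 4: enter scope (depth=2)
Step 5: declare f=83 at depth 2
Step 6: declare e=(read f)=83 at depth 2
Step 7: enter scope (depth=3)
Visible at query point: e=83 f=83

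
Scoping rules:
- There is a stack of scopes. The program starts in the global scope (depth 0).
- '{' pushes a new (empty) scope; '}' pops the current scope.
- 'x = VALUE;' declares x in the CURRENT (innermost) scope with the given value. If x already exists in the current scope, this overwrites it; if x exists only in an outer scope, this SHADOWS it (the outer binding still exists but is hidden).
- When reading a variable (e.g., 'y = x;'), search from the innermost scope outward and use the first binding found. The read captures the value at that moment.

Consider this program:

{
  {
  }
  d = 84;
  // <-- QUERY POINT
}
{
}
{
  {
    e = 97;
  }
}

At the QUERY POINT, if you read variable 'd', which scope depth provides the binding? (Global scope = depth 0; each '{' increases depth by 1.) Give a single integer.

Step 1: enter scope (depth=1)
Step 2: enter scope (depth=2)
Step 3: exit scope (depth=1)
Step 4: declare d=84 at depth 1
Visible at query point: d=84

Answer: 1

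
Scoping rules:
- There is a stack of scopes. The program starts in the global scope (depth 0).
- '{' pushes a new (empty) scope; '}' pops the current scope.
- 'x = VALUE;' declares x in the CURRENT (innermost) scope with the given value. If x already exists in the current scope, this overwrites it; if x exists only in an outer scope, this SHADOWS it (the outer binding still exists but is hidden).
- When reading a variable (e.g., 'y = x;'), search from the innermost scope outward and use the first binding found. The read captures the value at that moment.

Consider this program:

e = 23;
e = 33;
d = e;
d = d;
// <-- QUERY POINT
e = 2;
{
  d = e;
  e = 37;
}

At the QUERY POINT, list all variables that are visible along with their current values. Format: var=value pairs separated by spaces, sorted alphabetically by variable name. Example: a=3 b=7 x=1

Step 1: declare e=23 at depth 0
Step 2: declare e=33 at depth 0
Step 3: declare d=(read e)=33 at depth 0
Step 4: declare d=(read d)=33 at depth 0
Visible at query point: d=33 e=33

Answer: d=33 e=33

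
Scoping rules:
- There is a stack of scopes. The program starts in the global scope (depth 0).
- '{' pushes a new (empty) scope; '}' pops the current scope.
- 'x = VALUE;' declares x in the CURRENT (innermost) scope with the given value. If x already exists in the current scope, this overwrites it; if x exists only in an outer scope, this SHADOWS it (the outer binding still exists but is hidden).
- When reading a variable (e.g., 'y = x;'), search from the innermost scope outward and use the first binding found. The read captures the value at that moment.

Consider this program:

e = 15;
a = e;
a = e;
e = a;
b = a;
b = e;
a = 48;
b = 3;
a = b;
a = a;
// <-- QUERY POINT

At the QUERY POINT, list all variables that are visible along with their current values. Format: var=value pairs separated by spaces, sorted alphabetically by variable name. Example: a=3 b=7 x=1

Step 1: declare e=15 at depth 0
Step 2: declare a=(read e)=15 at depth 0
Step 3: declare a=(read e)=15 at depth 0
Step 4: declare e=(read a)=15 at depth 0
Step 5: declare b=(read a)=15 at depth 0
Step 6: declare b=(read e)=15 at depth 0
Step 7: declare a=48 at depth 0
Step 8: declare b=3 at depth 0
Step 9: declare a=(read b)=3 at depth 0
Step 10: declare a=(read a)=3 at depth 0
Visible at query point: a=3 b=3 e=15

Answer: a=3 b=3 e=15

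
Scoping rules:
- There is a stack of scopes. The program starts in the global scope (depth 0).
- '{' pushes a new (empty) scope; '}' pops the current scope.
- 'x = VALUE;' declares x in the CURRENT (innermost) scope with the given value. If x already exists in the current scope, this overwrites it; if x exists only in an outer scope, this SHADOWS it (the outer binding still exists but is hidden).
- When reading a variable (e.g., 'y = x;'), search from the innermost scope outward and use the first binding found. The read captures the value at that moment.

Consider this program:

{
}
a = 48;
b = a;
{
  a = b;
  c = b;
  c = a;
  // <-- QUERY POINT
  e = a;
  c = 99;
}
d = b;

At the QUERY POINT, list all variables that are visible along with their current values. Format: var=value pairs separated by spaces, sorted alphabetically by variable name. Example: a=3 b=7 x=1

Step 1: enter scope (depth=1)
Step 2: exit scope (depth=0)
Step 3: declare a=48 at depth 0
Step 4: declare b=(read a)=48 at depth 0
Step 5: enter scope (depth=1)
Step 6: declare a=(read b)=48 at depth 1
Step 7: declare c=(read b)=48 at depth 1
Step 8: declare c=(read a)=48 at depth 1
Visible at query point: a=48 b=48 c=48

Answer: a=48 b=48 c=48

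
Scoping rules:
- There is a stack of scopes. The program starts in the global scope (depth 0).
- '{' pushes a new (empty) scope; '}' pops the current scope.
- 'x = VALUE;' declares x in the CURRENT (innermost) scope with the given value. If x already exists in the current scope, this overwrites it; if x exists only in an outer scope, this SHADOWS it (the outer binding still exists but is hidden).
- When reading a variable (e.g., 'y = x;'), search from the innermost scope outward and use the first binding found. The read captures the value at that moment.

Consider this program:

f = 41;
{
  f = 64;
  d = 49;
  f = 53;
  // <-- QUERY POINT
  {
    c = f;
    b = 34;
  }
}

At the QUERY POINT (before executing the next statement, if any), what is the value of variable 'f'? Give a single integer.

Step 1: declare f=41 at depth 0
Step 2: enter scope (depth=1)
Step 3: declare f=64 at depth 1
Step 4: declare d=49 at depth 1
Step 5: declare f=53 at depth 1
Visible at query point: d=49 f=53

Answer: 53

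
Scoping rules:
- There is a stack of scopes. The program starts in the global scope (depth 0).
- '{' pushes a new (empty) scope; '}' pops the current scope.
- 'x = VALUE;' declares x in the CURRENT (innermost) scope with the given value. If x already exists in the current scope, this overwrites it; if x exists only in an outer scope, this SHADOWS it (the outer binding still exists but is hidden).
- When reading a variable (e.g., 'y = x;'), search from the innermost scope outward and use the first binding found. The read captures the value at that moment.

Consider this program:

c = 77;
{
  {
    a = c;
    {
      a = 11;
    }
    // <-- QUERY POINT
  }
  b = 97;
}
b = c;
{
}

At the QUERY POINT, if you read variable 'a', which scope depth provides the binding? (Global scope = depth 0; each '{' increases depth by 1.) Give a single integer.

Step 1: declare c=77 at depth 0
Step 2: enter scope (depth=1)
Step 3: enter scope (depth=2)
Step 4: declare a=(read c)=77 at depth 2
Step 5: enter scope (depth=3)
Step 6: declare a=11 at depth 3
Step 7: exit scope (depth=2)
Visible at query point: a=77 c=77

Answer: 2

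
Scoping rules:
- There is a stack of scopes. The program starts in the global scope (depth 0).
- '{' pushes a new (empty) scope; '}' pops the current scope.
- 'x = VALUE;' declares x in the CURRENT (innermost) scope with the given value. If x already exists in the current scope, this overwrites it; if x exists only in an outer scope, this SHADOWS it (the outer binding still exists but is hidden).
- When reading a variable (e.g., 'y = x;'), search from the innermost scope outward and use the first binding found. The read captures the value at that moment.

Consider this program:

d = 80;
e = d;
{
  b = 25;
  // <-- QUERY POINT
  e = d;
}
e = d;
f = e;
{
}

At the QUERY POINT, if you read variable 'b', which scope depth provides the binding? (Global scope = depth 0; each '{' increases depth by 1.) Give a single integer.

Step 1: declare d=80 at depth 0
Step 2: declare e=(read d)=80 at depth 0
Step 3: enter scope (depth=1)
Step 4: declare b=25 at depth 1
Visible at query point: b=25 d=80 e=80

Answer: 1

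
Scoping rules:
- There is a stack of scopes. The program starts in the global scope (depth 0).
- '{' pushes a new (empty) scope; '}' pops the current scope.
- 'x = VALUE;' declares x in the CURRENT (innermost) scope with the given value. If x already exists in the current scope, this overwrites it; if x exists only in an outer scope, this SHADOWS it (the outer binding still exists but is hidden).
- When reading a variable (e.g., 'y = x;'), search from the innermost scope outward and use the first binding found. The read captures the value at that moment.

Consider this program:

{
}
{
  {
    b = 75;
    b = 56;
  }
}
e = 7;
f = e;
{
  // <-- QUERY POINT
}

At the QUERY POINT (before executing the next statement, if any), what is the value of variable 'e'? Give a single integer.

Answer: 7

Derivation:
Step 1: enter scope (depth=1)
Step 2: exit scope (depth=0)
Step 3: enter scope (depth=1)
Step 4: enter scope (depth=2)
Step 5: declare b=75 at depth 2
Step 6: declare b=56 at depth 2
Step 7: exit scope (depth=1)
Step 8: exit scope (depth=0)
Step 9: declare e=7 at depth 0
Step 10: declare f=(read e)=7 at depth 0
Step 11: enter scope (depth=1)
Visible at query point: e=7 f=7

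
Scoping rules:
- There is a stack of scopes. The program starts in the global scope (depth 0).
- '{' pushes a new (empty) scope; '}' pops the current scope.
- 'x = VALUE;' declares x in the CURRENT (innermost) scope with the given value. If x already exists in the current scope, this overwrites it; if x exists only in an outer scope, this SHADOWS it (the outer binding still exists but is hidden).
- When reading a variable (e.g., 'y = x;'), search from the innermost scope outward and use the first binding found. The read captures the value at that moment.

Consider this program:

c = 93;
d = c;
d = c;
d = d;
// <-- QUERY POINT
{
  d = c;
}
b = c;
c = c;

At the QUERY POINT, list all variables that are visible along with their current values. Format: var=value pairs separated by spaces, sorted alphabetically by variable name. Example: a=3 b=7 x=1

Step 1: declare c=93 at depth 0
Step 2: declare d=(read c)=93 at depth 0
Step 3: declare d=(read c)=93 at depth 0
Step 4: declare d=(read d)=93 at depth 0
Visible at query point: c=93 d=93

Answer: c=93 d=93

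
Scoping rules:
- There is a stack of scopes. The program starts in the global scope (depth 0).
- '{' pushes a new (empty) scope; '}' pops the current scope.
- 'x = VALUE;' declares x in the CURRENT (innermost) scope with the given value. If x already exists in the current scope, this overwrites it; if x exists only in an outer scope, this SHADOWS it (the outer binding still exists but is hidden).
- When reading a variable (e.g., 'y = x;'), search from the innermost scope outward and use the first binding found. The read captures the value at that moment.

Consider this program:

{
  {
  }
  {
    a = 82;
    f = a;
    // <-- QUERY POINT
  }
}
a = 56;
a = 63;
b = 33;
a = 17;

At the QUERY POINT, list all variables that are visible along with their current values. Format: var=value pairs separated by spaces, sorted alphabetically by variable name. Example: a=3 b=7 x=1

Step 1: enter scope (depth=1)
Step 2: enter scope (depth=2)
Step 3: exit scope (depth=1)
Step 4: enter scope (depth=2)
Step 5: declare a=82 at depth 2
Step 6: declare f=(read a)=82 at depth 2
Visible at query point: a=82 f=82

Answer: a=82 f=82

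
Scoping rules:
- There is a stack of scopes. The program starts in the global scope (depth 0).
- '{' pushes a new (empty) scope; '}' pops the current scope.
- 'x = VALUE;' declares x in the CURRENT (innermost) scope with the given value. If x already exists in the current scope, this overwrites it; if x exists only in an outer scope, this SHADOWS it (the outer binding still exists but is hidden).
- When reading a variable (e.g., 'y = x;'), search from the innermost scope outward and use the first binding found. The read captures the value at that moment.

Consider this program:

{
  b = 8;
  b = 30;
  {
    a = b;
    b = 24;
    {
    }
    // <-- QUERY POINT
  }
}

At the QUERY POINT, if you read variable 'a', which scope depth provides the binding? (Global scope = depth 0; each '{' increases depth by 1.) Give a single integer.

Step 1: enter scope (depth=1)
Step 2: declare b=8 at depth 1
Step 3: declare b=30 at depth 1
Step 4: enter scope (depth=2)
Step 5: declare a=(read b)=30 at depth 2
Step 6: declare b=24 at depth 2
Step 7: enter scope (depth=3)
Step 8: exit scope (depth=2)
Visible at query point: a=30 b=24

Answer: 2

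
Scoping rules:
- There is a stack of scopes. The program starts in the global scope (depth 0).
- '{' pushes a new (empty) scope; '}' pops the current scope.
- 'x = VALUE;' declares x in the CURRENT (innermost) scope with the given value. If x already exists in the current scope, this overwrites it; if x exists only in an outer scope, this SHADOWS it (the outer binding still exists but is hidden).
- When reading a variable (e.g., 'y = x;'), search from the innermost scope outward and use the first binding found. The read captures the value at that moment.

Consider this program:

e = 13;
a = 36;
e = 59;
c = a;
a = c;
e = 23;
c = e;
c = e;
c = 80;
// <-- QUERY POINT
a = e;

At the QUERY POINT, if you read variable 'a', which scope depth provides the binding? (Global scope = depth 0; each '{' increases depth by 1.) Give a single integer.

Answer: 0

Derivation:
Step 1: declare e=13 at depth 0
Step 2: declare a=36 at depth 0
Step 3: declare e=59 at depth 0
Step 4: declare c=(read a)=36 at depth 0
Step 5: declare a=(read c)=36 at depth 0
Step 6: declare e=23 at depth 0
Step 7: declare c=(read e)=23 at depth 0
Step 8: declare c=(read e)=23 at depth 0
Step 9: declare c=80 at depth 0
Visible at query point: a=36 c=80 e=23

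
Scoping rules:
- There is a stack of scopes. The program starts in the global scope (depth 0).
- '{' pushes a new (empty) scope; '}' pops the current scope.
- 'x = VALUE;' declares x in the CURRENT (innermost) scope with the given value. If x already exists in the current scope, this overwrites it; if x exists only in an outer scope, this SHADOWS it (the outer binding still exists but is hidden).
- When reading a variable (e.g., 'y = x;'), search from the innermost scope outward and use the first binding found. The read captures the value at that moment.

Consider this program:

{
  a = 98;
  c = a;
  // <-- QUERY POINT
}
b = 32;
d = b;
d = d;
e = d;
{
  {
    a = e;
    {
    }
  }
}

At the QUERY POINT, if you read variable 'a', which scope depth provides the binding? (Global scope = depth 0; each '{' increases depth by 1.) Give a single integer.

Answer: 1

Derivation:
Step 1: enter scope (depth=1)
Step 2: declare a=98 at depth 1
Step 3: declare c=(read a)=98 at depth 1
Visible at query point: a=98 c=98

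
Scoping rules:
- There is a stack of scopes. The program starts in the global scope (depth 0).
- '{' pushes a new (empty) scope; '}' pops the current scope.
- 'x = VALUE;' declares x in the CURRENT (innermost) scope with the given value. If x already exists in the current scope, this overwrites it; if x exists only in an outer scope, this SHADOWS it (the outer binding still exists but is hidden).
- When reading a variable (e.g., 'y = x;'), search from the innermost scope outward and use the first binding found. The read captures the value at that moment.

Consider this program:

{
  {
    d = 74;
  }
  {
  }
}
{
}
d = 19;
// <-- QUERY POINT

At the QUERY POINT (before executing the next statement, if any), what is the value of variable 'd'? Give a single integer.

Step 1: enter scope (depth=1)
Step 2: enter scope (depth=2)
Step 3: declare d=74 at depth 2
Step 4: exit scope (depth=1)
Step 5: enter scope (depth=2)
Step 6: exit scope (depth=1)
Step 7: exit scope (depth=0)
Step 8: enter scope (depth=1)
Step 9: exit scope (depth=0)
Step 10: declare d=19 at depth 0
Visible at query point: d=19

Answer: 19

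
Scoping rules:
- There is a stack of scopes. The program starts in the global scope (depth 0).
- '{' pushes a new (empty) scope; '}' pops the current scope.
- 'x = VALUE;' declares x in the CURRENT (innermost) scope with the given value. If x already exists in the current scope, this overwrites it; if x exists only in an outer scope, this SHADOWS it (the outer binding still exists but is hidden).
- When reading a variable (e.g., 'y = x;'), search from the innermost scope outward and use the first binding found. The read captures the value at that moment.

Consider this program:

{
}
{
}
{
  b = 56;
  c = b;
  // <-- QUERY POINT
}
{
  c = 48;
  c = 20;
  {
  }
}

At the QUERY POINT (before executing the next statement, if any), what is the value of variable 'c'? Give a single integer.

Step 1: enter scope (depth=1)
Step 2: exit scope (depth=0)
Step 3: enter scope (depth=1)
Step 4: exit scope (depth=0)
Step 5: enter scope (depth=1)
Step 6: declare b=56 at depth 1
Step 7: declare c=(read b)=56 at depth 1
Visible at query point: b=56 c=56

Answer: 56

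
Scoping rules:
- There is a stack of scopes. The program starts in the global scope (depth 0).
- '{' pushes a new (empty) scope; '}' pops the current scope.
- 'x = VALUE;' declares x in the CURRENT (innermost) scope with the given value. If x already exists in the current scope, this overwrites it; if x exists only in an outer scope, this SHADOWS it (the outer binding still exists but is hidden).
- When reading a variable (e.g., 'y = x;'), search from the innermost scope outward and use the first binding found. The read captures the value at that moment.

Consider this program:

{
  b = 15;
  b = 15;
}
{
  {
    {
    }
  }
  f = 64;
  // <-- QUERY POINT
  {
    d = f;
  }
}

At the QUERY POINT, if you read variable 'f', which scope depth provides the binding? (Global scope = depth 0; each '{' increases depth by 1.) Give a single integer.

Answer: 1

Derivation:
Step 1: enter scope (depth=1)
Step 2: declare b=15 at depth 1
Step 3: declare b=15 at depth 1
Step 4: exit scope (depth=0)
Step 5: enter scope (depth=1)
Step 6: enter scope (depth=2)
Step 7: enter scope (depth=3)
Step 8: exit scope (depth=2)
Step 9: exit scope (depth=1)
Step 10: declare f=64 at depth 1
Visible at query point: f=64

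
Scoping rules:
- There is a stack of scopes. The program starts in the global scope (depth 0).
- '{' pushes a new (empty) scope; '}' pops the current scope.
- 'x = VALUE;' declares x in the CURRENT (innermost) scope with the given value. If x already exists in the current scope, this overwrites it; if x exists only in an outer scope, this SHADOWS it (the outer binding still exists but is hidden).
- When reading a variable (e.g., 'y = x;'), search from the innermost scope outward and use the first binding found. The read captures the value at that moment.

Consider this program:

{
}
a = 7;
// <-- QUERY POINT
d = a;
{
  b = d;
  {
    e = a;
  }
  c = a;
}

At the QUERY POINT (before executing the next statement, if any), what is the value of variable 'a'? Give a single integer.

Answer: 7

Derivation:
Step 1: enter scope (depth=1)
Step 2: exit scope (depth=0)
Step 3: declare a=7 at depth 0
Visible at query point: a=7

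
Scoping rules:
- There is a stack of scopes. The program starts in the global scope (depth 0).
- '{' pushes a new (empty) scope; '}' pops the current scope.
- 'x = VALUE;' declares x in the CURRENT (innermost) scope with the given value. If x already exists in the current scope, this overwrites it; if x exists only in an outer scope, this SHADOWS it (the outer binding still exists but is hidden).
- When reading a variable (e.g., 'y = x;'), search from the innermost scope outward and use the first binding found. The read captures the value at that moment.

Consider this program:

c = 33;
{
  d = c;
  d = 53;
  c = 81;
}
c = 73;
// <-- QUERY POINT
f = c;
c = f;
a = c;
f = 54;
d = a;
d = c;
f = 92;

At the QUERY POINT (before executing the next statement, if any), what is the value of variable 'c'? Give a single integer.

Answer: 73

Derivation:
Step 1: declare c=33 at depth 0
Step 2: enter scope (depth=1)
Step 3: declare d=(read c)=33 at depth 1
Step 4: declare d=53 at depth 1
Step 5: declare c=81 at depth 1
Step 6: exit scope (depth=0)
Step 7: declare c=73 at depth 0
Visible at query point: c=73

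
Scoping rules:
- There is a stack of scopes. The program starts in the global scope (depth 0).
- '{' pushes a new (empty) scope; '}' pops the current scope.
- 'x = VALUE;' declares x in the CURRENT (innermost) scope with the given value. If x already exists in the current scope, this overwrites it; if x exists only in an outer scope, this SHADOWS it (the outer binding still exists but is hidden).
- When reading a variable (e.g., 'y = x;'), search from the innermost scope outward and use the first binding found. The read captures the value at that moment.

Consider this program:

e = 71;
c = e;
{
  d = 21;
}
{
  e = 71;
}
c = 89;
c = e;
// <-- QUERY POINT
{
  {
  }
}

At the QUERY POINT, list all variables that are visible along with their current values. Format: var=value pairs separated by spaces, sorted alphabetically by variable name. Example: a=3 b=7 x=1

Answer: c=71 e=71

Derivation:
Step 1: declare e=71 at depth 0
Step 2: declare c=(read e)=71 at depth 0
Step 3: enter scope (depth=1)
Step 4: declare d=21 at depth 1
Step 5: exit scope (depth=0)
Step 6: enter scope (depth=1)
Step 7: declare e=71 at depth 1
Step 8: exit scope (depth=0)
Step 9: declare c=89 at depth 0
Step 10: declare c=(read e)=71 at depth 0
Visible at query point: c=71 e=71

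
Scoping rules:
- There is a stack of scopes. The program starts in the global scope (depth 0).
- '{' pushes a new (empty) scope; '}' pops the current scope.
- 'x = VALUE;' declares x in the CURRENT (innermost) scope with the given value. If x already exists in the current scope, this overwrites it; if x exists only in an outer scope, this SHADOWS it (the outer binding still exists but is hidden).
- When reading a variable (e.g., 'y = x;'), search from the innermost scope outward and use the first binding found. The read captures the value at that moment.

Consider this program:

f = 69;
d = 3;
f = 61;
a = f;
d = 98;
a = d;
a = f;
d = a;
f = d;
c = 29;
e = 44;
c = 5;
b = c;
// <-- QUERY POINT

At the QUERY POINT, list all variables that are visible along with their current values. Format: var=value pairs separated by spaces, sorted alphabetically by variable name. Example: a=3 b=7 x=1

Answer: a=61 b=5 c=5 d=61 e=44 f=61

Derivation:
Step 1: declare f=69 at depth 0
Step 2: declare d=3 at depth 0
Step 3: declare f=61 at depth 0
Step 4: declare a=(read f)=61 at depth 0
Step 5: declare d=98 at depth 0
Step 6: declare a=(read d)=98 at depth 0
Step 7: declare a=(read f)=61 at depth 0
Step 8: declare d=(read a)=61 at depth 0
Step 9: declare f=(read d)=61 at depth 0
Step 10: declare c=29 at depth 0
Step 11: declare e=44 at depth 0
Step 12: declare c=5 at depth 0
Step 13: declare b=(read c)=5 at depth 0
Visible at query point: a=61 b=5 c=5 d=61 e=44 f=61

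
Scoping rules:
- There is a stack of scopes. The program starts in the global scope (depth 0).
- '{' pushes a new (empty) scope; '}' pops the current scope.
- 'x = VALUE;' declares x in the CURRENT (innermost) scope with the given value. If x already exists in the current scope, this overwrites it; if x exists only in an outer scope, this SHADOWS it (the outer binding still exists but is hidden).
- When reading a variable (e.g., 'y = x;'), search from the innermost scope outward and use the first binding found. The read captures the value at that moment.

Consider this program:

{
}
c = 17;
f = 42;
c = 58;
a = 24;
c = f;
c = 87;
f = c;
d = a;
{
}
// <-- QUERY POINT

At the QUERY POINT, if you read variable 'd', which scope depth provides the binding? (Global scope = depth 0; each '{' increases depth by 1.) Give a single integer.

Step 1: enter scope (depth=1)
Step 2: exit scope (depth=0)
Step 3: declare c=17 at depth 0
Step 4: declare f=42 at depth 0
Step 5: declare c=58 at depth 0
Step 6: declare a=24 at depth 0
Step 7: declare c=(read f)=42 at depth 0
Step 8: declare c=87 at depth 0
Step 9: declare f=(read c)=87 at depth 0
Step 10: declare d=(read a)=24 at depth 0
Step 11: enter scope (depth=1)
Step 12: exit scope (depth=0)
Visible at query point: a=24 c=87 d=24 f=87

Answer: 0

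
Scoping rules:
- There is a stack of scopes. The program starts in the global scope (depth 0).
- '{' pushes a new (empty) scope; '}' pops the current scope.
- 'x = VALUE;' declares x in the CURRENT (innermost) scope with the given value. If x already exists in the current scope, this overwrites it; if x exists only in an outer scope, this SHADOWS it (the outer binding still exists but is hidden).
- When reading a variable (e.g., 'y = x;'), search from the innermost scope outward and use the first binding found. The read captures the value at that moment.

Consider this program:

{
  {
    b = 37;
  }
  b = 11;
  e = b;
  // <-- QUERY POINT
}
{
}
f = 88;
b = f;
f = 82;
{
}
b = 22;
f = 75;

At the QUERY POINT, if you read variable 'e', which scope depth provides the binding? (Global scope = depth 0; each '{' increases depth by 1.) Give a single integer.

Step 1: enter scope (depth=1)
Step 2: enter scope (depth=2)
Step 3: declare b=37 at depth 2
Step 4: exit scope (depth=1)
Step 5: declare b=11 at depth 1
Step 6: declare e=(read b)=11 at depth 1
Visible at query point: b=11 e=11

Answer: 1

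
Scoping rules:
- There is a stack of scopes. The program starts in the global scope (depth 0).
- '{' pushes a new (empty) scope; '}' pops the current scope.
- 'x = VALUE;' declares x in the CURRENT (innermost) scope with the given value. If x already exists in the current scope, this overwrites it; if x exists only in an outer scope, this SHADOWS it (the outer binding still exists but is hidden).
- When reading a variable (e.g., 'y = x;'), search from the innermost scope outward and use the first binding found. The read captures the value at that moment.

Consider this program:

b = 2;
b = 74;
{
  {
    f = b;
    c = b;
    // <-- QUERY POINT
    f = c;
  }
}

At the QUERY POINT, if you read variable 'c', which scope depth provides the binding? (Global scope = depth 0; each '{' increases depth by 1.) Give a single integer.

Step 1: declare b=2 at depth 0
Step 2: declare b=74 at depth 0
Step 3: enter scope (depth=1)
Step 4: enter scope (depth=2)
Step 5: declare f=(read b)=74 at depth 2
Step 6: declare c=(read b)=74 at depth 2
Visible at query point: b=74 c=74 f=74

Answer: 2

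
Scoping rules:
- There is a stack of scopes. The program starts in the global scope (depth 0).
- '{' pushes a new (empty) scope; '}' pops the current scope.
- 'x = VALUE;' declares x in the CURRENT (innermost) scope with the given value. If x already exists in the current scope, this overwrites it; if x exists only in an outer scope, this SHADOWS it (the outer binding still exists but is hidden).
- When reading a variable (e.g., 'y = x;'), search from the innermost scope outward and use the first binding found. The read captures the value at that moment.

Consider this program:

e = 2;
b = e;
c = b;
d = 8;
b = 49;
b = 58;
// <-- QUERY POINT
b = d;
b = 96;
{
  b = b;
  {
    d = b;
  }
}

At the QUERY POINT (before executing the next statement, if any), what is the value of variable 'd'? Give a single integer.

Step 1: declare e=2 at depth 0
Step 2: declare b=(read e)=2 at depth 0
Step 3: declare c=(read b)=2 at depth 0
Step 4: declare d=8 at depth 0
Step 5: declare b=49 at depth 0
Step 6: declare b=58 at depth 0
Visible at query point: b=58 c=2 d=8 e=2

Answer: 8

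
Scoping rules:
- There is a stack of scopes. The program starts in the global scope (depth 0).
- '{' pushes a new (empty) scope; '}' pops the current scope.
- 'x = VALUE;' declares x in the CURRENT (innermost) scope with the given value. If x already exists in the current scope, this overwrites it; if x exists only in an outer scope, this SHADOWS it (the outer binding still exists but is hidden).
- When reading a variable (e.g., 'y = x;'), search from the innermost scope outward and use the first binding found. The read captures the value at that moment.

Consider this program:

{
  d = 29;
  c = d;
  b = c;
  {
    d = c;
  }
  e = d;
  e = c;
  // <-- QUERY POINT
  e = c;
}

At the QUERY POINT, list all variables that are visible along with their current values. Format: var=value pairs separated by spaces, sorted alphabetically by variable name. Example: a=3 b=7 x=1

Answer: b=29 c=29 d=29 e=29

Derivation:
Step 1: enter scope (depth=1)
Step 2: declare d=29 at depth 1
Step 3: declare c=(read d)=29 at depth 1
Step 4: declare b=(read c)=29 at depth 1
Step 5: enter scope (depth=2)
Step 6: declare d=(read c)=29 at depth 2
Step 7: exit scope (depth=1)
Step 8: declare e=(read d)=29 at depth 1
Step 9: declare e=(read c)=29 at depth 1
Visible at query point: b=29 c=29 d=29 e=29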